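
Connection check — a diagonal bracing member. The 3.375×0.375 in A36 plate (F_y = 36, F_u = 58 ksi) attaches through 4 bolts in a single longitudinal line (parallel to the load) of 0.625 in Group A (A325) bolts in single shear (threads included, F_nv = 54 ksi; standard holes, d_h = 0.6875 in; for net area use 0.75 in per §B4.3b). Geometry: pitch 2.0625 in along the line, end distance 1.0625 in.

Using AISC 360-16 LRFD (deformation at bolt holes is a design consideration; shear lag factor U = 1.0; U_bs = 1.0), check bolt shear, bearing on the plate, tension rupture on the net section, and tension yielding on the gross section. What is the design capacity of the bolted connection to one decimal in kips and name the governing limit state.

41.0 kips (gross-section yield governs)

Bolt shear: A_b = π(0.625)²/4 = 0.3068 in². φR_n = 0.75 × 54 × 0.3068 × 4 × 1 = 49.7 kips.
Bearing (0.375 in plate, F_u = 58 ksi): end bolts L_c = 1.0625 − 0.6875/2 = 0.71875, R_n = min(1.2×0.71875×0.375×58, 2.4×0.625×0.375×58) = 18.759 kips/bolt; interior L_c = 2.0625 − 0.6875 = 1.375, R_n = 32.625 kips/bolt. φR_n = 0.75 × (1×18.759 + 3×32.625) = 87.5 kips.
Tension rupture (net): A_n = (3.375 − 1×0.75)×0.375 = 0.98438 in² (U = 1.0, A_e = A_n). φR_n = 0.75 × 58 × 0.98438 = 42.8 kips.
Tension yield (gross): A_g = 3.375×0.375 = 1.2656 in². φR_n = 0.90 × 36 × 1.2656 = 41.0 kips.
Governing: min(49.7, 87.5, 42.8, 41.0) = 41.0 kips → gross-section yield.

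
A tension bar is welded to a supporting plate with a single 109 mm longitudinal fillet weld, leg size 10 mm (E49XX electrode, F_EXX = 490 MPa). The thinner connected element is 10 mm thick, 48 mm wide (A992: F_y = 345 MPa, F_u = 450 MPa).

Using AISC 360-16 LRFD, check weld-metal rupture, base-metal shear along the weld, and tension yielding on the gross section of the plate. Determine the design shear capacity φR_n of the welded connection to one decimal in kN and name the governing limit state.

149.0 kN (gross-section yield governs)

Weld metal: throat = 0.707×10 = 7.07 mm, L = 109 mm. φR_n = 0.75 × 0.6 × 490 × 7.07 × 109 = 169.9 kN.
Base metal shear (10 mm plate): yield φR_n = 1.0×0.6×345×10×109 = 225.6 kN; rupture φR_n = 0.75×0.6×450×10×109 = 220.7 kN; take 220.7 kN (rupture).
Tension yield (gross): A_g = 48×10 = 480 mm². φR_n = 0.90 × 345 × 480 = 149.0 kN.
Governing: min(169.9, 220.7, 149.0) = 149.0 kN → gross-section yield.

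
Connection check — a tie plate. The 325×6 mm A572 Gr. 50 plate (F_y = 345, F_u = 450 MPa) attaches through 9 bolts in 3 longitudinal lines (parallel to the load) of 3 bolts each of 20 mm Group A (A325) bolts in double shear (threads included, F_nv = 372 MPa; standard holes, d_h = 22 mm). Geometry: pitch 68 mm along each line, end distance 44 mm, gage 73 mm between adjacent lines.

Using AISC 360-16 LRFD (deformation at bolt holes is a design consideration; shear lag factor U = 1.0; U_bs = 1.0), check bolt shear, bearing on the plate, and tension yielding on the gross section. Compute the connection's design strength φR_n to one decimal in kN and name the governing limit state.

605.5 kN (gross-section yield governs)

Bolt shear: A_b = π(20)²/4 = 314.16 mm². φR_n = 0.75 × 372 × 314.16 × 9 × 2 = 1577.7 kN.
Bearing (6 mm plate, F_u = 450 MPa): end bolts L_c = 44 − 22/2 = 33, R_n = min(1.2×33×6×450, 2.4×20×6×450) = 106.92 kN/bolt; interior L_c = 68 − 22 = 46, R_n = 129.6 kN/bolt. φR_n = 0.75 × (3×106.92 + 6×129.6) = 823.8 kN.
Tension yield (gross): A_g = 325×6 = 1950 mm². φR_n = 0.90 × 345 × 1950 = 605.5 kN.
Governing: min(1577.7, 823.8, 605.5) = 605.5 kN → gross-section yield.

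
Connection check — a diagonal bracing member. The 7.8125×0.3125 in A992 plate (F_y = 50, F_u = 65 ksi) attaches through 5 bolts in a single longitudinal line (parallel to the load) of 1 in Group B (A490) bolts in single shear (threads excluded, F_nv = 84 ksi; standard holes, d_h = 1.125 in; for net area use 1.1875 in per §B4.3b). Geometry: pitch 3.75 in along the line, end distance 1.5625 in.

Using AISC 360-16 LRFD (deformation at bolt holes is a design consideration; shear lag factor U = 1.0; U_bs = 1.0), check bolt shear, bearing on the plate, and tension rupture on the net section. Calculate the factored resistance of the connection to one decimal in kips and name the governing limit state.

100.9 kips (net-section rupture governs)

Bolt shear: A_b = π(1)²/4 = 0.7854 in². φR_n = 0.75 × 84 × 0.7854 × 5 × 1 = 247.4 kips.
Bearing (0.3125 in plate, F_u = 65 ksi): end bolts L_c = 1.5625 − 1.125/2 = 1, R_n = min(1.2×1×0.3125×65, 2.4×1×0.3125×65) = 24.375 kips/bolt; interior L_c = 3.75 − 1.125 = 2.625, R_n = 48.75 kips/bolt. φR_n = 0.75 × (1×24.375 + 4×48.75) = 164.5 kips.
Tension rupture (net): A_n = (7.8125 − 1×1.1875)×0.3125 = 2.0703 in² (U = 1.0, A_e = A_n). φR_n = 0.75 × 65 × 2.0703 = 100.9 kips.
Governing: min(247.4, 164.5, 100.9) = 100.9 kips → net-section rupture.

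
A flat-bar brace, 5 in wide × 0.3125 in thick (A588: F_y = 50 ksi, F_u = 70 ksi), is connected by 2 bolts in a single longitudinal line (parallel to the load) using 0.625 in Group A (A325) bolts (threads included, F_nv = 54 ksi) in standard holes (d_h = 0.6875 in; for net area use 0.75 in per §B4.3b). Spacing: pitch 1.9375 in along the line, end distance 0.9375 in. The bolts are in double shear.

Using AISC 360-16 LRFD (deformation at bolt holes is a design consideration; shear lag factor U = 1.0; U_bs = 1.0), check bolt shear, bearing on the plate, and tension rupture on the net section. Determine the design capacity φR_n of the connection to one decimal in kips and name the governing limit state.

36.3 kips (bearing governs)

Bolt shear: A_b = π(0.625)²/4 = 0.3068 in². φR_n = 0.75 × 54 × 0.3068 × 2 × 2 = 49.7 kips.
Bearing (0.3125 in plate, F_u = 70 ksi): end bolts L_c = 0.9375 − 0.6875/2 = 0.59375, R_n = min(1.2×0.59375×0.3125×70, 2.4×0.625×0.3125×70) = 15.586 kips/bolt; interior L_c = 1.9375 − 0.6875 = 1.25, R_n = 32.813 kips/bolt. φR_n = 0.75 × (1×15.586 + 1×32.813) = 36.3 kips.
Tension rupture (net): A_n = (5 − 1×0.75)×0.3125 = 1.3281 in² (U = 1.0, A_e = A_n). φR_n = 0.75 × 70 × 1.3281 = 69.7 kips.
Governing: min(49.7, 36.3, 69.7) = 36.3 kips → bearing.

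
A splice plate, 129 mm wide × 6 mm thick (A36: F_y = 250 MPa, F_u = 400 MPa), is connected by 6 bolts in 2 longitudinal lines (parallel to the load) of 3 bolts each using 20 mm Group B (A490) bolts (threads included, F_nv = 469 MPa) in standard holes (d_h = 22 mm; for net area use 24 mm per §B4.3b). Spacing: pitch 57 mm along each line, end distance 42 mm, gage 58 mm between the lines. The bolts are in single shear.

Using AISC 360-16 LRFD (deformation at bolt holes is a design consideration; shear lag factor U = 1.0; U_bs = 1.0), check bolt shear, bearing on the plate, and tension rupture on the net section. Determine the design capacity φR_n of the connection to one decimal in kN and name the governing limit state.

145.8 kN (net-section rupture governs)

Bolt shear: A_b = π(20)²/4 = 314.16 mm². φR_n = 0.75 × 469 × 314.16 × 6 × 1 = 663.0 kN.
Bearing (6 mm plate, F_u = 400 MPa): end bolts L_c = 42 − 22/2 = 31, R_n = min(1.2×31×6×400, 2.4×20×6×400) = 89.28 kN/bolt; interior L_c = 57 − 22 = 35, R_n = 100.8 kN/bolt. φR_n = 0.75 × (2×89.28 + 4×100.8) = 436.3 kN.
Tension rupture (net): A_n = (129 − 2×24)×6 = 486 mm² (U = 1.0, A_e = A_n). φR_n = 0.75 × 400 × 486 = 145.8 kN.
Governing: min(663.0, 436.3, 145.8) = 145.8 kN → net-section rupture.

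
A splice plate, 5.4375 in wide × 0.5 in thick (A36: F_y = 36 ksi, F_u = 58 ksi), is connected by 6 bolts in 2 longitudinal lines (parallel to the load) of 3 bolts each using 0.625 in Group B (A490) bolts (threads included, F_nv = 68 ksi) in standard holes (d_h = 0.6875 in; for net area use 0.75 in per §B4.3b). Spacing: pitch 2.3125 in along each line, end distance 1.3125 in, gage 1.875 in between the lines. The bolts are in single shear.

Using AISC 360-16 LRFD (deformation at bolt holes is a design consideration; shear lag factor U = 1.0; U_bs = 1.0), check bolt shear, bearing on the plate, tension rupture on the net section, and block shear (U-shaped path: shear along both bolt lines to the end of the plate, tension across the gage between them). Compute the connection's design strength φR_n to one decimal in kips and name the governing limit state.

Bolt shear: A_b = π(0.625)²/4 = 0.3068 in². φR_n = 0.75 × 68 × 0.3068 × 6 × 1 = 93.9 kips.
Bearing (0.5 in plate, F_u = 58 ksi): end bolts L_c = 1.3125 − 0.6875/2 = 0.96875, R_n = min(1.2×0.96875×0.5×58, 2.4×0.625×0.5×58) = 33.713 kips/bolt; interior L_c = 2.3125 − 0.6875 = 1.625, R_n = 43.5 kips/bolt. φR_n = 0.75 × (2×33.713 + 4×43.5) = 181.1 kips.
Tension rupture (net): A_n = (5.4375 − 2×0.75)×0.5 = 1.9688 in² (U = 1.0, A_e = A_n). φR_n = 0.75 × 58 × 1.9688 = 85.6 kips.
Block shear: shear path 2×[1.3125+2×2.3125] = 2×5.9375 in, A_gv = 5.9375, A_nv = 2×(5.9375 − 2.5×0.75)×0.5 = 4.0625 in²; tension across gage: (1.875 − 1×0.75)×0.5 = 0.5625 in². R_n = min(0.6×58×4.0625, 0.6×36×5.9375) + 1.0×58×0.5625 = min(141.38, 128.25) + 32.625 = 160.88 kips. φR_n = 0.75 × 160.88 = 120.7 kips.
Governing: min(93.9, 181.1, 85.6, 120.7) = 85.6 kips → net-section rupture.

85.6 kips (net-section rupture governs)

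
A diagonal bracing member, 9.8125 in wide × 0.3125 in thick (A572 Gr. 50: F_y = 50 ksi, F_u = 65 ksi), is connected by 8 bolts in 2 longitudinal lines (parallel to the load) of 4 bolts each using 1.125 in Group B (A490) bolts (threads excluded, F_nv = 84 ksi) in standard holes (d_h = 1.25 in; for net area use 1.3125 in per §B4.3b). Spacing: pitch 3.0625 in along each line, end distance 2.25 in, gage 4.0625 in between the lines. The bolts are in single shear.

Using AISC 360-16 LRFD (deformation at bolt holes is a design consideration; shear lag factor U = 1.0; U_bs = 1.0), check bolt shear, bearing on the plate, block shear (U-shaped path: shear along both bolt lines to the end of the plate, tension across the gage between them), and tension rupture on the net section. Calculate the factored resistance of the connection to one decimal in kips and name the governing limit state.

109.5 kips (net-section rupture governs)

Bolt shear: A_b = π(1.125)²/4 = 0.99402 in². φR_n = 0.75 × 84 × 0.99402 × 8 × 1 = 501.0 kips.
Bearing (0.3125 in plate, F_u = 65 ksi): end bolts L_c = 2.25 − 1.25/2 = 1.625, R_n = min(1.2×1.625×0.3125×65, 2.4×1.125×0.3125×65) = 39.609 kips/bolt; interior L_c = 3.0625 − 1.25 = 1.8125, R_n = 44.18 kips/bolt. φR_n = 0.75 × (2×39.609 + 6×44.18) = 258.2 kips.
Block shear: shear path 2×[2.25+3×3.0625] = 2×11.4375 in, A_gv = 7.1484, A_nv = 2×(11.4375 − 3.5×1.3125)×0.3125 = 4.2773 in²; tension across gage: (4.0625 − 1×1.3125)×0.3125 = 0.85938 in². R_n = min(0.6×65×4.2773, 0.6×50×7.1484) + 1.0×65×0.85938 = min(166.81, 214.45) + 55.86 = 222.67 kips. φR_n = 0.75 × 222.67 = 167.0 kips.
Tension rupture (net): A_n = (9.8125 − 2×1.3125)×0.3125 = 2.2461 in² (U = 1.0, A_e = A_n). φR_n = 0.75 × 65 × 2.2461 = 109.5 kips.
Governing: min(501.0, 258.2, 167.0, 109.5) = 109.5 kips → net-section rupture.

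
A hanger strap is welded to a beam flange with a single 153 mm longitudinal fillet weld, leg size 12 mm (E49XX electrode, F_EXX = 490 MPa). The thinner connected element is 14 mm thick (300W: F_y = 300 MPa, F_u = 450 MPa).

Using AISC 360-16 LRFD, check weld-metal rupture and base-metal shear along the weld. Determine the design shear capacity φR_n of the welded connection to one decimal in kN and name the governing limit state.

Weld metal: throat = 0.707×12 = 8.484 mm, L = 153 mm. φR_n = 0.75 × 0.6 × 490 × 8.484 × 153 = 286.2 kN.
Base metal shear (14 mm plate): yield φR_n = 1.0×0.6×300×14×153 = 385.6 kN; rupture φR_n = 0.75×0.6×450×14×153 = 433.8 kN; take 385.6 kN (yield).
Governing: min(286.2, 385.6) = 286.2 kN → weld metal.

286.2 kN (weld metal governs)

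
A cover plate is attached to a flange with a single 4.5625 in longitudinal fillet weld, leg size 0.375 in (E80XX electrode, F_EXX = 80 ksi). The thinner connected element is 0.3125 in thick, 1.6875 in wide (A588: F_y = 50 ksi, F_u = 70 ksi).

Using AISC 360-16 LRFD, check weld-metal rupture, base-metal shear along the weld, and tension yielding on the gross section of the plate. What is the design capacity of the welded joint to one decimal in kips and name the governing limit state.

Weld metal: throat = 0.707×0.375 = 0.26513 in, L = 4.5625 in. φR_n = 0.75 × 0.6 × 80 × 0.26513 × 4.5625 = 43.5 kips.
Base metal shear (0.3125 in plate): yield φR_n = 1.0×0.6×50×0.3125×4.5625 = 42.8 kips; rupture φR_n = 0.75×0.6×70×0.3125×4.5625 = 44.9 kips; take 42.8 kips (yield).
Tension yield (gross): A_g = 1.6875×0.3125 = 0.52734 in². φR_n = 0.90 × 50 × 0.52734 = 23.7 kips.
Governing: min(43.5, 42.8, 23.7) = 23.7 kips → gross-section yield.

23.7 kips (gross-section yield governs)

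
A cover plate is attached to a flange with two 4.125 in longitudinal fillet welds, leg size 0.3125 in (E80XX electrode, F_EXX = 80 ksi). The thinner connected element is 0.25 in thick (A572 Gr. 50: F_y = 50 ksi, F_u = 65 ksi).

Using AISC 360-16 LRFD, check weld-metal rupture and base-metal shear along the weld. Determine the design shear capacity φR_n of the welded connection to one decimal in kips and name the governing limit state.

Weld metal: throat = 0.707×0.3125 = 0.22094 in, L = 2×4.125 = 8.25 in. φR_n = 0.75 × 0.6 × 80 × 0.22094 × 8.25 = 65.6 kips.
Base metal shear (0.25 in plate): yield φR_n = 1.0×0.6×50×0.25×8.25 = 61.9 kips; rupture φR_n = 0.75×0.6×65×0.25×8.25 = 60.3 kips; take 60.3 kips (rupture).
Governing: min(65.6, 60.3) = 60.3 kips → base-metal shear.

60.3 kips (base-metal shear governs)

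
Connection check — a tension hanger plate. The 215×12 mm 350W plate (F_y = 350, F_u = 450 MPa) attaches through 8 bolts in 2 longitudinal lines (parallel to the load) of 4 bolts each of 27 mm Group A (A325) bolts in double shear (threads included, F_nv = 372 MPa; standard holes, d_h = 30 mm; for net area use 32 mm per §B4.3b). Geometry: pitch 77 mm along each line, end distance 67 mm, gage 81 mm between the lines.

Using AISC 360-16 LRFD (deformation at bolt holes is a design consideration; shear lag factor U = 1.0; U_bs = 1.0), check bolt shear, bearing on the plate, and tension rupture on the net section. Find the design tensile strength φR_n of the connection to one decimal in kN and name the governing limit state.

611.6 kN (net-section rupture governs)

Bolt shear: A_b = π(27)²/4 = 572.56 mm². φR_n = 0.75 × 372 × 572.56 × 8 × 2 = 2555.9 kN.
Bearing (12 mm plate, F_u = 450 MPa): end bolts L_c = 67 − 30/2 = 52, R_n = min(1.2×52×12×450, 2.4×27×12×450) = 336.96 kN/bolt; interior L_c = 77 − 30 = 47, R_n = 304.56 kN/bolt. φR_n = 0.75 × (2×336.96 + 6×304.56) = 1876.0 kN.
Tension rupture (net): A_n = (215 − 2×32)×12 = 1812 mm² (U = 1.0, A_e = A_n). φR_n = 0.75 × 450 × 1812 = 611.6 kN.
Governing: min(2555.9, 1876.0, 611.6) = 611.6 kN → net-section rupture.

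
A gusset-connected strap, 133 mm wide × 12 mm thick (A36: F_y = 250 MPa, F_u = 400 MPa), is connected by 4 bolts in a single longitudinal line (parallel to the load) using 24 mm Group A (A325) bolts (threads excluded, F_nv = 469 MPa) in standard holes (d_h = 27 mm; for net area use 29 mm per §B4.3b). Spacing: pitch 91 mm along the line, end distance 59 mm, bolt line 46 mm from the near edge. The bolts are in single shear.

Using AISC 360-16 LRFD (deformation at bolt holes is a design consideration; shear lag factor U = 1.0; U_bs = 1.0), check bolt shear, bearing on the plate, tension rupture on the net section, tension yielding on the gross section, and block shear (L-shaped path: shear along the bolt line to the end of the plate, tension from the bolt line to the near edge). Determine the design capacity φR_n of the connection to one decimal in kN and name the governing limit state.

359.1 kN (gross-section yield governs)

Bolt shear: A_b = π(24)²/4 = 452.39 mm². φR_n = 0.75 × 469 × 452.39 × 4 × 1 = 636.5 kN.
Bearing (12 mm plate, F_u = 400 MPa): end bolts L_c = 59 − 27/2 = 45.5, R_n = min(1.2×45.5×12×400, 2.4×24×12×400) = 262.08 kN/bolt; interior L_c = 91 − 27 = 64, R_n = 276.48 kN/bolt. φR_n = 0.75 × (1×262.08 + 3×276.48) = 818.6 kN.
Tension rupture (net): A_n = (133 − 1×29)×12 = 1248 mm² (U = 1.0, A_e = A_n). φR_n = 0.75 × 400 × 1248 = 374.4 kN.
Tension yield (gross): A_g = 133×12 = 1596 mm². φR_n = 0.90 × 250 × 1596 = 359.1 kN.
Block shear: shear path 1×[59+3×91] = 1×332 mm, A_gv = 3984, A_nv = 1×(332 − 3.5×29)×12 = 2766 mm²; tension to near edge: (46 − 0.5×29)×12 = 378 mm². R_n = min(0.6×400×2766, 0.6×250×3984) + 1.0×400×378 = min(663.84, 597.6) + 151.2 = 748.8 kN. φR_n = 0.75 × 748.8 = 561.6 kN.
Governing: min(636.5, 818.6, 374.4, 359.1, 561.6) = 359.1 kN → gross-section yield.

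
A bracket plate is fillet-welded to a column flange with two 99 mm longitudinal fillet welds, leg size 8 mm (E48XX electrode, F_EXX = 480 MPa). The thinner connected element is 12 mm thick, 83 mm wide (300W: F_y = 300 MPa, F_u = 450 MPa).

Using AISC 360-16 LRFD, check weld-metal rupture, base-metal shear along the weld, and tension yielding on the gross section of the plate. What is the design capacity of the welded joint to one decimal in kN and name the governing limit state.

Weld metal: throat = 0.707×8 = 5.656 mm, L = 2×99 = 198 mm. φR_n = 0.75 × 0.6 × 480 × 5.656 × 198 = 241.9 kN.
Base metal shear (12 mm plate): yield φR_n = 1.0×0.6×300×12×198 = 427.7 kN; rupture φR_n = 0.75×0.6×450×12×198 = 481.1 kN; take 427.7 kN (yield).
Tension yield (gross): A_g = 83×12 = 996 mm². φR_n = 0.90 × 300 × 996 = 268.9 kN.
Governing: min(241.9, 427.7, 268.9) = 241.9 kN → weld metal.

241.9 kN (weld metal governs)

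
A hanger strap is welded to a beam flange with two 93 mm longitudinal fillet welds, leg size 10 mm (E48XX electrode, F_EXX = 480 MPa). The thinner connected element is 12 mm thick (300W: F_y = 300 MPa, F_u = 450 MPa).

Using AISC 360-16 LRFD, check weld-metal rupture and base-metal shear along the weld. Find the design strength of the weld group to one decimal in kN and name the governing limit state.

284.0 kN (weld metal governs)

Weld metal: throat = 0.707×10 = 7.07 mm, L = 2×93 = 186 mm. φR_n = 0.75 × 0.6 × 480 × 7.07 × 186 = 284.0 kN.
Base metal shear (12 mm plate): yield φR_n = 1.0×0.6×300×12×186 = 401.8 kN; rupture φR_n = 0.75×0.6×450×12×186 = 452.0 kN; take 401.8 kN (yield).
Governing: min(284.0, 401.8) = 284.0 kN → weld metal.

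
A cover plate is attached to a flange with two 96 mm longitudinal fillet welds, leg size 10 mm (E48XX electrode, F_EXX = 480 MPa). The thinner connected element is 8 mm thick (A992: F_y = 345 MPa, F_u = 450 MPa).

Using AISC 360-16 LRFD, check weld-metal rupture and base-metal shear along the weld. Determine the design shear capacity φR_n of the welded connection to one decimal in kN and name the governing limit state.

Weld metal: throat = 0.707×10 = 7.07 mm, L = 2×96 = 192 mm. φR_n = 0.75 × 0.6 × 480 × 7.07 × 192 = 293.2 kN.
Base metal shear (8 mm plate): yield φR_n = 1.0×0.6×345×8×192 = 318.0 kN; rupture φR_n = 0.75×0.6×450×8×192 = 311.0 kN; take 311.0 kN (rupture).
Governing: min(293.2, 311.0) = 293.2 kN → weld metal.

293.2 kN (weld metal governs)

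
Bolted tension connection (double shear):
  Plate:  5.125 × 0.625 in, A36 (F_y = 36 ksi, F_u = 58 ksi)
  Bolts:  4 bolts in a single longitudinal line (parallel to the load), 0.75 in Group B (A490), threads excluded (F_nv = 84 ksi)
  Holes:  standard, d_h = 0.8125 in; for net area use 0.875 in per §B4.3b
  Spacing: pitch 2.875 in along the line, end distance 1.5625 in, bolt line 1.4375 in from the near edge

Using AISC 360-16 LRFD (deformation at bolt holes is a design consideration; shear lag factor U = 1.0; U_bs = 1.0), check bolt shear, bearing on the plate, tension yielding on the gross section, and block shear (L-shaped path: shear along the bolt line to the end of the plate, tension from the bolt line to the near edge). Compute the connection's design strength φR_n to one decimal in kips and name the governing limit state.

103.8 kips (gross-section yield governs)

Bolt shear: A_b = π(0.75)²/4 = 0.44179 in². φR_n = 0.75 × 84 × 0.44179 × 4 × 2 = 222.7 kips.
Bearing (0.625 in plate, F_u = 58 ksi): end bolts L_c = 1.5625 − 0.8125/2 = 1.15625, R_n = min(1.2×1.15625×0.625×58, 2.4×0.75×0.625×58) = 50.297 kips/bolt; interior L_c = 2.875 − 0.8125 = 2.0625, R_n = 65.25 kips/bolt. φR_n = 0.75 × (1×50.297 + 3×65.25) = 184.5 kips.
Tension yield (gross): A_g = 5.125×0.625 = 3.2031 in². φR_n = 0.90 × 36 × 3.2031 = 103.8 kips.
Block shear: shear path 1×[1.5625+3×2.875] = 1×10.1875 in, A_gv = 6.3672, A_nv = 1×(10.1875 − 3.5×0.875)×0.625 = 4.4531 in²; tension to near edge: (1.4375 − 0.5×0.875)×0.625 = 0.625 in². R_n = min(0.6×58×4.4531, 0.6×36×6.3672) + 1.0×58×0.625 = min(154.97, 137.53) + 36.25 = 173.78 kips. φR_n = 0.75 × 173.78 = 130.3 kips.
Governing: min(222.7, 184.5, 103.8, 130.3) = 103.8 kips → gross-section yield.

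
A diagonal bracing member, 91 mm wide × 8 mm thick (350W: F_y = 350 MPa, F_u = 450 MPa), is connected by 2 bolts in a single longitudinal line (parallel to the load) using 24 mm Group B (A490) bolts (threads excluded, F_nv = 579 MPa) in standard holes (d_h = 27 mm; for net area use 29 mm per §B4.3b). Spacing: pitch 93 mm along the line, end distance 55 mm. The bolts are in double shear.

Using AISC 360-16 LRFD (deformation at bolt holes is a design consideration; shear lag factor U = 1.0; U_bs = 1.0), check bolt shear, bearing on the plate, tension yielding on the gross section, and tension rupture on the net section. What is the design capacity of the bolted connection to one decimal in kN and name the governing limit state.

167.4 kN (net-section rupture governs)

Bolt shear: A_b = π(24)²/4 = 452.39 mm². φR_n = 0.75 × 579 × 452.39 × 2 × 2 = 785.8 kN.
Bearing (8 mm plate, F_u = 450 MPa): end bolts L_c = 55 − 27/2 = 41.5, R_n = min(1.2×41.5×8×450, 2.4×24×8×450) = 179.28 kN/bolt; interior L_c = 93 − 27 = 66, R_n = 207.36 kN/bolt. φR_n = 0.75 × (1×179.28 + 1×207.36) = 290.0 kN.
Tension yield (gross): A_g = 91×8 = 728 mm². φR_n = 0.90 × 350 × 728 = 229.3 kN.
Tension rupture (net): A_n = (91 − 1×29)×8 = 496 mm² (U = 1.0, A_e = A_n). φR_n = 0.75 × 450 × 496 = 167.4 kN.
Governing: min(785.8, 290.0, 229.3, 167.4) = 167.4 kN → net-section rupture.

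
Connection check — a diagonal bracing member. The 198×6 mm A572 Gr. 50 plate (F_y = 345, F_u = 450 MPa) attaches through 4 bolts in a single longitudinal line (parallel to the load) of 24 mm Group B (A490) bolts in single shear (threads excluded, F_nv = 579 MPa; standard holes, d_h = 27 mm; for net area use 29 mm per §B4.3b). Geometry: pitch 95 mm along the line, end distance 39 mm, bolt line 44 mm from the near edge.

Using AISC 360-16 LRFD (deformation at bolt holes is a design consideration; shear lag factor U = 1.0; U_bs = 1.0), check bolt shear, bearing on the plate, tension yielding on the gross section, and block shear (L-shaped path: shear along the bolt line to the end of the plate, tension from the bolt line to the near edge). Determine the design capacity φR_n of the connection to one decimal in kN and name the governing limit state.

330.1 kN (block shear governs)

Bolt shear: A_b = π(24)²/4 = 452.39 mm². φR_n = 0.75 × 579 × 452.39 × 4 × 1 = 785.8 kN.
Bearing (6 mm plate, F_u = 450 MPa): end bolts L_c = 39 − 27/2 = 25.5, R_n = min(1.2×25.5×6×450, 2.4×24×6×450) = 82.62 kN/bolt; interior L_c = 95 − 27 = 68, R_n = 155.52 kN/bolt. φR_n = 0.75 × (1×82.62 + 3×155.52) = 411.9 kN.
Tension yield (gross): A_g = 198×6 = 1188 mm². φR_n = 0.90 × 345 × 1188 = 368.9 kN.
Block shear: shear path 1×[39+3×95] = 1×324 mm, A_gv = 1944, A_nv = 1×(324 − 3.5×29)×6 = 1335 mm²; tension to near edge: (44 − 0.5×29)×6 = 177 mm². R_n = min(0.6×450×1335, 0.6×345×1944) + 1.0×450×177 = min(360.45, 402.41) + 79.65 = 440.1 kN. φR_n = 0.75 × 440.1 = 330.1 kN.
Governing: min(785.8, 411.9, 368.9, 330.1) = 330.1 kN → block shear.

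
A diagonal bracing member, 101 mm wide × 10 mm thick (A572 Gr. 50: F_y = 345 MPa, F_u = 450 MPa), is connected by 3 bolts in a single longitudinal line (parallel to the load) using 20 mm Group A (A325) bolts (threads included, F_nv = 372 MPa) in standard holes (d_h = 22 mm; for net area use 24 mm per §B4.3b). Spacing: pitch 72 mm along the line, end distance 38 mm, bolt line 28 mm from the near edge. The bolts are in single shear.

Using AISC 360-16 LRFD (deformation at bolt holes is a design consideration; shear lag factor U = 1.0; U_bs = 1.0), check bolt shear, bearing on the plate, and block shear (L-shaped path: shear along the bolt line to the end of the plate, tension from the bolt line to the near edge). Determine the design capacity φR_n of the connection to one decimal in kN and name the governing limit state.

Bolt shear: A_b = π(20)²/4 = 314.16 mm². φR_n = 0.75 × 372 × 314.16 × 3 × 1 = 263.0 kN.
Bearing (10 mm plate, F_u = 450 MPa): end bolts L_c = 38 − 22/2 = 27, R_n = min(1.2×27×10×450, 2.4×20×10×450) = 145.8 kN/bolt; interior L_c = 72 − 22 = 50, R_n = 216 kN/bolt. φR_n = 0.75 × (1×145.8 + 2×216) = 433.4 kN.
Block shear: shear path 1×[38+2×72] = 1×182 mm, A_gv = 1820, A_nv = 1×(182 − 2.5×24)×10 = 1220 mm²; tension to near edge: (28 − 0.5×24)×10 = 160 mm². R_n = min(0.6×450×1220, 0.6×345×1820) + 1.0×450×160 = min(329.4, 376.74) + 72 = 401.4 kN. φR_n = 0.75 × 401.4 = 301.1 kN.
Governing: min(263.0, 433.4, 301.1) = 263.0 kN → bolt shear.

263.0 kN (bolt shear governs)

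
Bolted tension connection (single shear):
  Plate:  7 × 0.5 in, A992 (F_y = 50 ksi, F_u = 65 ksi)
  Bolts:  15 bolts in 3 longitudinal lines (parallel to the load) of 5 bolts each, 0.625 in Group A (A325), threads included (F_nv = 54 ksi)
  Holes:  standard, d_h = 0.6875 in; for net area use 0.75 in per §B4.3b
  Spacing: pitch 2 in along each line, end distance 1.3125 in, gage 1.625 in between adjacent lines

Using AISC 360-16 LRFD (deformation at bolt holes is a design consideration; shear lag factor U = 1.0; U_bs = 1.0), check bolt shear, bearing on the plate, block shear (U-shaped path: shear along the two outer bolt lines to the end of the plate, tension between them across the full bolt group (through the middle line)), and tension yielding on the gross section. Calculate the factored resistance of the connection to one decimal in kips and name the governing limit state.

Bolt shear: A_b = π(0.625)²/4 = 0.3068 in². φR_n = 0.75 × 54 × 0.3068 × 15 × 1 = 186.4 kips.
Bearing (0.5 in plate, F_u = 65 ksi): end bolts L_c = 1.3125 − 0.6875/2 = 0.96875, R_n = min(1.2×0.96875×0.5×65, 2.4×0.625×0.5×65) = 37.781 kips/bolt; interior L_c = 2 − 0.6875 = 1.3125, R_n = 48.75 kips/bolt. φR_n = 0.75 × (3×37.781 + 12×48.75) = 523.8 kips.
Block shear: shear path 2×[1.3125+4×2] = 2×9.3125 in, A_gv = 9.3125, A_nv = 2×(9.3125 − 4.5×0.75)×0.5 = 5.9375 in²; tension across gage: (3.25 − 2×0.75)×0.5 = 0.875 in². R_n = min(0.6×65×5.9375, 0.6×50×9.3125) + 1.0×65×0.875 = min(231.56, 279.38) + 56.875 = 288.44 kips. φR_n = 0.75 × 288.44 = 216.3 kips.
Tension yield (gross): A_g = 7×0.5 = 3.5 in². φR_n = 0.90 × 50 × 3.5 = 157.5 kips.
Governing: min(186.4, 523.8, 216.3, 157.5) = 157.5 kips → gross-section yield.

157.5 kips (gross-section yield governs)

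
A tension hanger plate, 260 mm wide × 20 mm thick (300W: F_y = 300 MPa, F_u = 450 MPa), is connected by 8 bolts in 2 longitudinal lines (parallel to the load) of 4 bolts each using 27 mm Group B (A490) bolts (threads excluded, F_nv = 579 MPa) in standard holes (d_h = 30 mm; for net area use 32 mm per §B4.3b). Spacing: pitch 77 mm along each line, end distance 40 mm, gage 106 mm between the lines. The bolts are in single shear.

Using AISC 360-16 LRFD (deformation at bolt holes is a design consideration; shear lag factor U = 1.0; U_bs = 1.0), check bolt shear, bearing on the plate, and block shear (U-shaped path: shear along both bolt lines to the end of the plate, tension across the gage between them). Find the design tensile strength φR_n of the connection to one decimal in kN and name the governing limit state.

Bolt shear: A_b = π(27)²/4 = 572.56 mm². φR_n = 0.75 × 579 × 572.56 × 8 × 1 = 1989.1 kN.
Bearing (20 mm plate, F_u = 450 MPa): end bolts L_c = 40 − 30/2 = 25, R_n = min(1.2×25×20×450, 2.4×27×20×450) = 270 kN/bolt; interior L_c = 77 − 30 = 47, R_n = 507.6 kN/bolt. φR_n = 0.75 × (2×270 + 6×507.6) = 2689.2 kN.
Block shear: shear path 2×[40+3×77] = 2×271 mm, A_gv = 10840, A_nv = 2×(271 − 3.5×32)×20 = 6360 mm²; tension across gage: (106 − 1×32)×20 = 1480 mm². R_n = min(0.6×450×6360, 0.6×300×10840) + 1.0×450×1480 = min(1717.2, 1951.2) + 666 = 2383.2 kN. φR_n = 0.75 × 2383.2 = 1787.4 kN.
Governing: min(1989.1, 2689.2, 1787.4) = 1787.4 kN → block shear.

1787.4 kN (block shear governs)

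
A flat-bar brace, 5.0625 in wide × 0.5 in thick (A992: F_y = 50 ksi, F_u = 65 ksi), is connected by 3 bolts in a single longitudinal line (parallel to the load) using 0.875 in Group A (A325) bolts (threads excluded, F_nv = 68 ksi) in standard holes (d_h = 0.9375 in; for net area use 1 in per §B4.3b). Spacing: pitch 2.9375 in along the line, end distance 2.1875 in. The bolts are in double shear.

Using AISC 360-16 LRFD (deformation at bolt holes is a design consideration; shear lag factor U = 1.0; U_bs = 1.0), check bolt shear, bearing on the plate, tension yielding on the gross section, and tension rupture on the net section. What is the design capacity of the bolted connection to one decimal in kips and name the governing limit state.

99.0 kips (net-section rupture governs)

Bolt shear: A_b = π(0.875)²/4 = 0.60132 in². φR_n = 0.75 × 68 × 0.60132 × 3 × 2 = 184.0 kips.
Bearing (0.5 in plate, F_u = 65 ksi): end bolts L_c = 2.1875 − 0.9375/2 = 1.71875, R_n = min(1.2×1.71875×0.5×65, 2.4×0.875×0.5×65) = 67.031 kips/bolt; interior L_c = 2.9375 − 0.9375 = 2, R_n = 68.25 kips/bolt. φR_n = 0.75 × (1×67.031 + 2×68.25) = 152.6 kips.
Tension yield (gross): A_g = 5.0625×0.5 = 2.5313 in². φR_n = 0.90 × 50 × 2.5313 = 113.9 kips.
Tension rupture (net): A_n = (5.0625 − 1×1)×0.5 = 2.0313 in² (U = 1.0, A_e = A_n). φR_n = 0.75 × 65 × 2.0313 = 99.0 kips.
Governing: min(184.0, 152.6, 113.9, 99.0) = 99.0 kips → net-section rupture.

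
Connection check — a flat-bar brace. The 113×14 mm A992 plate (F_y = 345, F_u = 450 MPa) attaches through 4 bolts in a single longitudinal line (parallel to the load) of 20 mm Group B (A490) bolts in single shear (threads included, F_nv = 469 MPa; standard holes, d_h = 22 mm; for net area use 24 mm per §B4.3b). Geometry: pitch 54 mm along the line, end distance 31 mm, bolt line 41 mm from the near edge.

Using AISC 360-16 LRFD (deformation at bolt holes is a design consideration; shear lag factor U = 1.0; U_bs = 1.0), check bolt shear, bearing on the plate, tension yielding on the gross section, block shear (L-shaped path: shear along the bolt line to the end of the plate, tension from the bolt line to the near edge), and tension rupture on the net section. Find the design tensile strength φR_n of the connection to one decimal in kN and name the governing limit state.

420.5 kN (net-section rupture governs)

Bolt shear: A_b = π(20)²/4 = 314.16 mm². φR_n = 0.75 × 469 × 314.16 × 4 × 1 = 442.0 kN.
Bearing (14 mm plate, F_u = 450 MPa): end bolts L_c = 31 − 22/2 = 20, R_n = min(1.2×20×14×450, 2.4×20×14×450) = 151.2 kN/bolt; interior L_c = 54 − 22 = 32, R_n = 241.92 kN/bolt. φR_n = 0.75 × (1×151.2 + 3×241.92) = 657.7 kN.
Tension yield (gross): A_g = 113×14 = 1582 mm². φR_n = 0.90 × 345 × 1582 = 491.2 kN.
Block shear: shear path 1×[31+3×54] = 1×193 mm, A_gv = 2702, A_nv = 1×(193 − 3.5×24)×14 = 1526 mm²; tension to near edge: (41 − 0.5×24)×14 = 406 mm². R_n = min(0.6×450×1526, 0.6×345×2702) + 1.0×450×406 = min(412.02, 559.31) + 182.7 = 594.72 kN. φR_n = 0.75 × 594.72 = 446.0 kN.
Tension rupture (net): A_n = (113 − 1×24)×14 = 1246 mm² (U = 1.0, A_e = A_n). φR_n = 0.75 × 450 × 1246 = 420.5 kN.
Governing: min(442.0, 657.7, 491.2, 446.0, 420.5) = 420.5 kN → net-section rupture.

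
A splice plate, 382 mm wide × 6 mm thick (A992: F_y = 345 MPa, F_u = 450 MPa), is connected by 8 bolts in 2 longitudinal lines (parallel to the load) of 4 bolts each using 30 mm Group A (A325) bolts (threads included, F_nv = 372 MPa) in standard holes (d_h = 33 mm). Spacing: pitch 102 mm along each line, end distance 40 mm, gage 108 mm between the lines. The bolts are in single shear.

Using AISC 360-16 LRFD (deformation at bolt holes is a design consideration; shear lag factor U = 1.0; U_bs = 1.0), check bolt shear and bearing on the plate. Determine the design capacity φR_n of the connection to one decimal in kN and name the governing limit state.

989.0 kN (bearing governs)

Bolt shear: A_b = π(30)²/4 = 706.86 mm². φR_n = 0.75 × 372 × 706.86 × 8 × 1 = 1577.7 kN.
Bearing (6 mm plate, F_u = 450 MPa): end bolts L_c = 40 − 33/2 = 23.5, R_n = min(1.2×23.5×6×450, 2.4×30×6×450) = 76.14 kN/bolt; interior L_c = 102 − 33 = 69, R_n = 194.4 kN/bolt. φR_n = 0.75 × (2×76.14 + 6×194.4) = 989.0 kN.
Governing: min(1577.7, 989.0) = 989.0 kN → bearing.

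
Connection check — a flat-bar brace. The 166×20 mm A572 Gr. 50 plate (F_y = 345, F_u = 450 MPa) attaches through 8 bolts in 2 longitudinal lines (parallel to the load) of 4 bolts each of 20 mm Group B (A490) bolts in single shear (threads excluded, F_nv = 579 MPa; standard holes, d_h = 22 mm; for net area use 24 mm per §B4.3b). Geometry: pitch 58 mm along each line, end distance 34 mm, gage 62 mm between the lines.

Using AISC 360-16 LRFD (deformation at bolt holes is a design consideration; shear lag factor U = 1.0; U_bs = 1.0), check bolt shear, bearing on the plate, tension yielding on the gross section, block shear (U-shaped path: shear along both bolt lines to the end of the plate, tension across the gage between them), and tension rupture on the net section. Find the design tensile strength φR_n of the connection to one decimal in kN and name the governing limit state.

796.5 kN (net-section rupture governs)

Bolt shear: A_b = π(20)²/4 = 314.16 mm². φR_n = 0.75 × 579 × 314.16 × 8 × 1 = 1091.4 kN.
Bearing (20 mm plate, F_u = 450 MPa): end bolts L_c = 34 − 22/2 = 23, R_n = min(1.2×23×20×450, 2.4×20×20×450) = 248.4 kN/bolt; interior L_c = 58 − 22 = 36, R_n = 388.8 kN/bolt. φR_n = 0.75 × (2×248.4 + 6×388.8) = 2122.2 kN.
Tension yield (gross): A_g = 166×20 = 3320 mm². φR_n = 0.90 × 345 × 3320 = 1030.9 kN.
Block shear: shear path 2×[34+3×58] = 2×208 mm, A_gv = 8320, A_nv = 2×(208 − 3.5×24)×20 = 4960 mm²; tension across gage: (62 − 1×24)×20 = 760 mm². R_n = min(0.6×450×4960, 0.6×345×8320) + 1.0×450×760 = min(1339.2, 1722.2) + 342 = 1681.2 kN. φR_n = 0.75 × 1681.2 = 1260.9 kN.
Tension rupture (net): A_n = (166 − 2×24)×20 = 2360 mm² (U = 1.0, A_e = A_n). φR_n = 0.75 × 450 × 2360 = 796.5 kN.
Governing: min(1091.4, 2122.2, 1030.9, 1260.9, 796.5) = 796.5 kN → net-section rupture.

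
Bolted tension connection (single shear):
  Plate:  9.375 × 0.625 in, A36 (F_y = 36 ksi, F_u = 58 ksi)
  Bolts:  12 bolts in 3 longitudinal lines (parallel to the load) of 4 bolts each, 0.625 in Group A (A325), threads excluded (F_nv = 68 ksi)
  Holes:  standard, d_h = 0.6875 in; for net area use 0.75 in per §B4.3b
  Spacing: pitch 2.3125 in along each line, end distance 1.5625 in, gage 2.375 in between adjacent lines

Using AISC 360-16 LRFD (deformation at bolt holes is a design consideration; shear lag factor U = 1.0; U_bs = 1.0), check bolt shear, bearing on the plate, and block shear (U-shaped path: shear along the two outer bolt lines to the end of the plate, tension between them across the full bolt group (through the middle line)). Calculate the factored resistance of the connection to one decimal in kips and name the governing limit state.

187.8 kips (bolt shear governs)

Bolt shear: A_b = π(0.625)²/4 = 0.3068 in². φR_n = 0.75 × 68 × 0.3068 × 12 × 1 = 187.8 kips.
Bearing (0.625 in plate, F_u = 58 ksi): end bolts L_c = 1.5625 − 0.6875/2 = 1.21875, R_n = min(1.2×1.21875×0.625×58, 2.4×0.625×0.625×58) = 53.016 kips/bolt; interior L_c = 2.3125 − 0.6875 = 1.625, R_n = 54.375 kips/bolt. φR_n = 0.75 × (3×53.016 + 9×54.375) = 486.3 kips.
Block shear: shear path 2×[1.5625+3×2.3125] = 2×8.5 in, A_gv = 10.625, A_nv = 2×(8.5 − 3.5×0.75)×0.625 = 7.3438 in²; tension across gage: (4.75 − 2×0.75)×0.625 = 2.0313 in². R_n = min(0.6×58×7.3438, 0.6×36×10.625) + 1.0×58×2.0313 = min(255.56, 229.5) + 117.82 = 347.32 kips. φR_n = 0.75 × 347.32 = 260.5 kips.
Governing: min(187.8, 486.3, 260.5) = 187.8 kips → bolt shear.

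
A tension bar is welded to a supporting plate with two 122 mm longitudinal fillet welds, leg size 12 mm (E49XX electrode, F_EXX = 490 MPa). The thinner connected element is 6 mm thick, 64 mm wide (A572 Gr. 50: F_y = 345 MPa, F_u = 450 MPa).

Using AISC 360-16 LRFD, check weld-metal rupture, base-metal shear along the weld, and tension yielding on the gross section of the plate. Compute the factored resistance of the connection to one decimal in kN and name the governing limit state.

Weld metal: throat = 0.707×12 = 8.484 mm, L = 2×122 = 244 mm. φR_n = 0.75 × 0.6 × 490 × 8.484 × 244 = 456.5 kN.
Base metal shear (6 mm plate): yield φR_n = 1.0×0.6×345×6×244 = 303.0 kN; rupture φR_n = 0.75×0.6×450×6×244 = 296.5 kN; take 296.5 kN (rupture).
Tension yield (gross): A_g = 64×6 = 384 mm². φR_n = 0.90 × 345 × 384 = 119.2 kN.
Governing: min(456.5, 296.5, 119.2) = 119.2 kN → gross-section yield.

119.2 kN (gross-section yield governs)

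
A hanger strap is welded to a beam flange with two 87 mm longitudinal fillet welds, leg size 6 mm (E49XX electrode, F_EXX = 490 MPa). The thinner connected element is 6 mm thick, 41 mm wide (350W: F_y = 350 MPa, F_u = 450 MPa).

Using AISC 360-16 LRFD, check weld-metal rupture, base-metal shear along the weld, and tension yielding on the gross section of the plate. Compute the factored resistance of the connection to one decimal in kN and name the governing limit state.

77.5 kN (gross-section yield governs)

Weld metal: throat = 0.707×6 = 4.242 mm, L = 2×87 = 174 mm. φR_n = 0.75 × 0.6 × 490 × 4.242 × 174 = 162.8 kN.
Base metal shear (6 mm plate): yield φR_n = 1.0×0.6×350×6×174 = 219.2 kN; rupture φR_n = 0.75×0.6×450×6×174 = 211.4 kN; take 211.4 kN (rupture).
Tension yield (gross): A_g = 41×6 = 246 mm². φR_n = 0.90 × 350 × 246 = 77.5 kN.
Governing: min(162.8, 211.4, 77.5) = 77.5 kN → gross-section yield.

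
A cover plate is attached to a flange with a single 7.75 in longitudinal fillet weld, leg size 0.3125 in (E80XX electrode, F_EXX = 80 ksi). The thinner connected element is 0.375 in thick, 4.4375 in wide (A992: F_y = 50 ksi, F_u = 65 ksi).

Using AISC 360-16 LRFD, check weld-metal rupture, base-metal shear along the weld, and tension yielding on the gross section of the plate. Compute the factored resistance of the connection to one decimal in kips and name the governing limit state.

Weld metal: throat = 0.707×0.3125 = 0.22094 in, L = 7.75 in. φR_n = 0.75 × 0.6 × 80 × 0.22094 × 7.75 = 61.6 kips.
Base metal shear (0.375 in plate): yield φR_n = 1.0×0.6×50×0.375×7.75 = 87.2 kips; rupture φR_n = 0.75×0.6×65×0.375×7.75 = 85.0 kips; take 85.0 kips (rupture).
Tension yield (gross): A_g = 4.4375×0.375 = 1.6641 in². φR_n = 0.90 × 50 × 1.6641 = 74.9 kips.
Governing: min(61.6, 85.0, 74.9) = 61.6 kips → weld metal.

61.6 kips (weld metal governs)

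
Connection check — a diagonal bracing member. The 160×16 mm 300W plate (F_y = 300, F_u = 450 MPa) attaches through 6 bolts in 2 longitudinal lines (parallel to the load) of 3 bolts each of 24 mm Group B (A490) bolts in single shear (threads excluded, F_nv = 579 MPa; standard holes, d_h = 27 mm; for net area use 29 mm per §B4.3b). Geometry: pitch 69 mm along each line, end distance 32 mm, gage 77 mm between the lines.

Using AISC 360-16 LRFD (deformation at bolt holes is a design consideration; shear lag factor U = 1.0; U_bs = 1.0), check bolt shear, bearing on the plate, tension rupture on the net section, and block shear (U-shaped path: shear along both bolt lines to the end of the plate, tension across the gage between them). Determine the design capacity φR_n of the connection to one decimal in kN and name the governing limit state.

550.8 kN (net-section rupture governs)

Bolt shear: A_b = π(24)²/4 = 452.39 mm². φR_n = 0.75 × 579 × 452.39 × 6 × 1 = 1178.7 kN.
Bearing (16 mm plate, F_u = 450 MPa): end bolts L_c = 32 − 27/2 = 18.5, R_n = min(1.2×18.5×16×450, 2.4×24×16×450) = 159.84 kN/bolt; interior L_c = 69 − 27 = 42, R_n = 362.88 kN/bolt. φR_n = 0.75 × (2×159.84 + 4×362.88) = 1328.4 kN.
Tension rupture (net): A_n = (160 − 2×29)×16 = 1632 mm² (U = 1.0, A_e = A_n). φR_n = 0.75 × 450 × 1632 = 550.8 kN.
Block shear: shear path 2×[32+2×69] = 2×170 mm, A_gv = 5440, A_nv = 2×(170 − 2.5×29)×16 = 3120 mm²; tension across gage: (77 − 1×29)×16 = 768 mm². R_n = min(0.6×450×3120, 0.6×300×5440) + 1.0×450×768 = min(842.4, 979.2) + 345.6 = 1188 kN. φR_n = 0.75 × 1188 = 891.0 kN.
Governing: min(1178.7, 1328.4, 550.8, 891.0) = 550.8 kN → net-section rupture.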